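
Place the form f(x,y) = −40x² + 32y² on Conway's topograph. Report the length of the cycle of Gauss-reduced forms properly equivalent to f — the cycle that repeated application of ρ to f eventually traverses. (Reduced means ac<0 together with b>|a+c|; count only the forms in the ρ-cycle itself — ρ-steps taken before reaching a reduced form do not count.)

D = 5120, ⌊√D⌋ = 71
descent: ρ → (32,64,-8)  [lands on river]
river: ρ → (-8,64,32)
ρ-cycle length = 2 (tail of 1 descent step not counted)

2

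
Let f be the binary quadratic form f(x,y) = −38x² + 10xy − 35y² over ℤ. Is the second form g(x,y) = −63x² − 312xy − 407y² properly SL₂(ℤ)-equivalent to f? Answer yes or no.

D₁ = -5220, D₂ = -5220
f is negative-definite; reduce −f:
−f: flip: (38,-10,35)→(35,10,38)
−f: reduced (well bottom): (35,10,38) with a≤c, −a<b≤a
flip sign back: reduced form of f is (-35,-10,-38)
g is negative-definite; reduce −g:
−g: translate: b→60 (≡312 mod 126), so (63,312,407)→(63,60,35)
−g: flip: (63,60,35)→(35,-60,63)
−g: translate: b→10 (≡-60 mod 70), so (35,-60,63)→(35,10,38)
−g: reduced (well bottom): (35,10,38) with a≤c, −a<b≤a
flip sign back: reduced form of g is (-35,-10,-38)
reduced forms (-35, -10, -38) vs (-35, -10, -38) ⇒ equivalent

yes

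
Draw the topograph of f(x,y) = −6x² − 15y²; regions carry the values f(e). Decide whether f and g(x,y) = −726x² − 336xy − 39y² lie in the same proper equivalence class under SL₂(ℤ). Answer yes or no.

D₁ = -360, D₂ = -360
f is negative-definite; reduce −f:
−f: reduced (well bottom): (6,0,15) with a≤c, −a<b≤a
flip sign back: reduced form of f is (-6,0,-15)
g is negative-definite; reduce −g:
−g: flip: (726,336,39)→(39,-336,726)
−g: translate: b→-24 (≡-336 mod 78), so (39,-336,726)→(39,-24,6)
−g: flip: (39,-24,6)→(6,24,39)
−g: translate: b→0 (≡24 mod 12), so (6,24,39)→(6,0,15)
−g: reduced (well bottom): (6,0,15) with a≤c, −a<b≤a
flip sign back: reduced form of g is (-6,0,-15)
reduced forms (-6, 0, -15) vs (-6, 0, -15) ⇒ equivalent

yes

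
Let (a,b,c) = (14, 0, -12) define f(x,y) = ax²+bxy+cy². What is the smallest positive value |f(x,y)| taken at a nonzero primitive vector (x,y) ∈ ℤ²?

descent: ρ → (-12,24,2)  [lands on river]
river: ρ → (2,24,-12)
closes: descent 1, river 2
min |a| on river = 2

2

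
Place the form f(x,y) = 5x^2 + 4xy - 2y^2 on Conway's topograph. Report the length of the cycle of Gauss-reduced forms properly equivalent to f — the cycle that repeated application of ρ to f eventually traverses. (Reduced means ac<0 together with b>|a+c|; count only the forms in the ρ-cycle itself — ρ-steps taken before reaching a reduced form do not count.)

D = 56, ⌊√D⌋ = 7
river: ρ → (-2,4,5)
river: ρ → (5,6,-1)
river: ρ → (-1,6,5)
river: ρ → (5,4,-2)
ρ-cycle length = 4 (tail of 0 descent steps not counted)

4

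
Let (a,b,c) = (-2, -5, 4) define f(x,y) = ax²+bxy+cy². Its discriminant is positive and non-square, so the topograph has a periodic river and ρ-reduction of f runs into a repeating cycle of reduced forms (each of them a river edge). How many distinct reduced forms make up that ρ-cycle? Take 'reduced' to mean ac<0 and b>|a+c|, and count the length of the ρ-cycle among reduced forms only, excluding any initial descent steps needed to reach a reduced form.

D = 57, ⌊√D⌋ = 7
descent: ρ → (4,5,-2)  [lands on river]
river: ρ → (-2,7,1)
river: ρ → (1,7,-2)
river: ρ → (-2,5,4)
river: ρ → (4,3,-3)
river: ρ → (-3,3,4)
ρ-cycle length = 6 (tail of 1 descent step not counted)

6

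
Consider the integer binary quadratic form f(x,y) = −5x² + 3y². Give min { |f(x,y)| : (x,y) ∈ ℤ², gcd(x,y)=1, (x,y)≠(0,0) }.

descent: ρ → (3,6,-2)  [lands on river]
river: ρ → (-2,6,3)
closes: descent 1, river 2
min |a| on river = 2

2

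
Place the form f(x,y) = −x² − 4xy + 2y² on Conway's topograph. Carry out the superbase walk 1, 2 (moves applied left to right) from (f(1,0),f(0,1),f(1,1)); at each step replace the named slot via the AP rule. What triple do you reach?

start (-1,2,-3) = (f(1,0),f(0,1),f(1,1))
replace slot 1: 2·(2+(-3)) − (-1) = -1 → (-1,2,-3)
replace slot 2: 2·((-1)+(-3)) − 2 = -10 → (-1,-10,-3)

-1,-10,-3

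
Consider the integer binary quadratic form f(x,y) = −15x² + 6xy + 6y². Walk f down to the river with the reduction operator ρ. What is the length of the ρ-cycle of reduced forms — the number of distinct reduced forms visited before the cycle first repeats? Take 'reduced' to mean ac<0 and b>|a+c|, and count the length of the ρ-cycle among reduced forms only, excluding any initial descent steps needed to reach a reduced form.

D = 396, ⌊√D⌋ = 19
descent: ρ → (6,18,-3)  [lands on river]
river: ρ → (-3,18,6)
ρ-cycle length = 2 (tail of 1 descent step not counted)

2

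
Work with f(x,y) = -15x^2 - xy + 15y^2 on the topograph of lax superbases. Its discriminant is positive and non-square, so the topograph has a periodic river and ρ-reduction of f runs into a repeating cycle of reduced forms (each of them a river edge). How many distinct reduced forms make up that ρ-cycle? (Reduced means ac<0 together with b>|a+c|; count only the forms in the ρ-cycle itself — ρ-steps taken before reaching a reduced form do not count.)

D = 901, ⌊√D⌋ = 30
descent: ρ → (15,1,-15)  [lands on river]
river: ρ → (-15,29,1)
river: ρ → (1,29,-15)
river: ρ → (-15,1,15)
river: ρ → (15,29,-1)
river: ρ → (-1,29,15)
ρ-cycle length = 6 (tail of 1 descent step not counted)

6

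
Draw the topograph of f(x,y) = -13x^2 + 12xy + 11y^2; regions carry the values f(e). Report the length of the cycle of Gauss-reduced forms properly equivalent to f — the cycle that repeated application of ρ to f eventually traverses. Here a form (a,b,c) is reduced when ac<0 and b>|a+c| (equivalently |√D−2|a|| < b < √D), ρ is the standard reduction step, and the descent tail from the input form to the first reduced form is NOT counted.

D = 716, ⌊√D⌋ = 26
river: ρ → (11,10,-14)
river: ρ → (-14,18,7)
river: ρ → (7,24,-5)
river: ρ → (-5,26,2)
river: ρ → (2,26,-5)
river: ρ → (-5,24,7)
river: ρ → (7,18,-14)
river: ρ → (-14,10,11)
river: ρ → (11,12,-13)
river: ρ → (-13,14,10)
river: ρ → (10,26,-1)
river: ρ → (-1,26,10)
river: ρ → (10,14,-13)
river: ρ → (-13,12,11)
ρ-cycle length = 14 (tail of 0 descent steps not counted)

14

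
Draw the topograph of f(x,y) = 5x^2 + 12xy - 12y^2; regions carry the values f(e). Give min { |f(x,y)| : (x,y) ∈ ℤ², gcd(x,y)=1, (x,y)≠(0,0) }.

river: ρ → (-12,12,5)
river: ρ → (5,18,-3)
river: ρ → (-3,18,5)
river: ρ → (5,12,-12)
closes: descent 0, river 4
min |a| on river = 3

3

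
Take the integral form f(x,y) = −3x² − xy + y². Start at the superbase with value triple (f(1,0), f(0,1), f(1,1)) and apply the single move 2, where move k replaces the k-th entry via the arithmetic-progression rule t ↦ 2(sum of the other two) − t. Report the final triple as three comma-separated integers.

start (-3,1,-3) = (f(1,0),f(0,1),f(1,1))
replace slot 2: 2·((-3)+(-3)) − 1 = -13 → (-3,-13,-3)

-3,-13,-3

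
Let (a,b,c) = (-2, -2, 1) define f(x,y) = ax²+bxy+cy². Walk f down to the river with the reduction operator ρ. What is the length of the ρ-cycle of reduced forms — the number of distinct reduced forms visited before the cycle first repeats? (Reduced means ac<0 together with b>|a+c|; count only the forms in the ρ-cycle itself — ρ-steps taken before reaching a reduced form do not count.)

D = 12, ⌊√D⌋ = 3
descent: ρ → (1,2,-2)  [lands on river]
river: ρ → (-2,2,1)
ρ-cycle length = 2 (tail of 1 descent step not counted)

2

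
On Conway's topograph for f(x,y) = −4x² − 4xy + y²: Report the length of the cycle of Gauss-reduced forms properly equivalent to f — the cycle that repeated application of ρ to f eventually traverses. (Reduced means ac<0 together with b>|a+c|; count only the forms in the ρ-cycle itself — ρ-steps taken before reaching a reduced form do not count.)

D = 32, ⌊√D⌋ = 5
descent: ρ → (1,4,-4)  [lands on river]
river: ρ → (-4,4,1)
ρ-cycle length = 2 (tail of 1 descent step not counted)

2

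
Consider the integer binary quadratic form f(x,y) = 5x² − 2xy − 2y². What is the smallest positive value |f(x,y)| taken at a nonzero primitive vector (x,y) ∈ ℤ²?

descent: ρ → (-2,6,1)  [lands on river]
river: ρ → (1,6,-2)
closes: descent 1, river 2
min |a| on river = 1

1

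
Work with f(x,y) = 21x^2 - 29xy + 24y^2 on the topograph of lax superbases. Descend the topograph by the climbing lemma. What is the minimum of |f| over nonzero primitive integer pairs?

translate: b→13 (≡-29 mod 42), so (21,-29,24)→(21,13,16)
flip: (21,13,16)→(16,-13,21)
reduced (well bottom): (16,-13,21) with a≤c, −a<b≤a
well minimum = a = 16

16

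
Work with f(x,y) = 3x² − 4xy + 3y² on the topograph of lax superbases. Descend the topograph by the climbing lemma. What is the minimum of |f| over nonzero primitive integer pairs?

translate: b→2 (≡-4 mod 6), so (3,-4,3)→(3,2,2)
flip: (3,2,2)→(2,-2,3)
translate: b→2 (≡-2 mod 4), so (2,-2,3)→(2,2,3)
reduced (well bottom): (2,2,3) with a≤c, −a<b≤a
well minimum = a = 2

2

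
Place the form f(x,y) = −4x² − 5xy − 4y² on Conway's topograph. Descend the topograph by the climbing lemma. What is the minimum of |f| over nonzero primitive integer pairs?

translate: b→-3 (≡5 mod 8), so (4,5,4)→(4,-3,3)
flip: (4,-3,3)→(3,3,4)
reduced (well bottom): (3,3,4) with a≤c, −a<b≤a
well minimum |f| = |-3| = 3 (negative-definite)

3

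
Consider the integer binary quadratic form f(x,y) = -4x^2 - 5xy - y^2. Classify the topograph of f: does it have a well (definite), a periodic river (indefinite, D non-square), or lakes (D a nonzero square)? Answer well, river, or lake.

D = b²−4ac = (-5)² − 4·(-4)·(-1) = 9
D = 3² is a perfect square ⇒ form factors over ℤ ⇒ lakes

lake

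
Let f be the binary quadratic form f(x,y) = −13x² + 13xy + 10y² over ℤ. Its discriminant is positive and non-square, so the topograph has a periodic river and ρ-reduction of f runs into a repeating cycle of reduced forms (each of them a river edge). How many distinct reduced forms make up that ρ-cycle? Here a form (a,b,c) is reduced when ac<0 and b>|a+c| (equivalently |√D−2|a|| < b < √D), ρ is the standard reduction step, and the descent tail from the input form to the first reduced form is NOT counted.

D = 689, ⌊√D⌋ = 26
river: ρ → (10,7,-16)
river: ρ → (-16,25,1)
river: ρ → (1,25,-16)
river: ρ → (-16,7,10)
river: ρ → (10,13,-13)
river: ρ → (-13,13,10)
ρ-cycle length = 6 (tail of 0 descent steps not counted)

6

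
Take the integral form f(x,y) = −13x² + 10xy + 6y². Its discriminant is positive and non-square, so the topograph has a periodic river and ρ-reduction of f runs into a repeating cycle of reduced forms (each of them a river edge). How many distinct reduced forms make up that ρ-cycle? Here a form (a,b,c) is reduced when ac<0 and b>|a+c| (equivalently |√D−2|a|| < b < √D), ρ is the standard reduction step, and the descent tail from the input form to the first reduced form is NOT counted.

D = 412, ⌊√D⌋ = 20
river: ρ → (6,14,-9)
river: ρ → (-9,4,11)
river: ρ → (11,18,-2)
river: ρ → (-2,18,11)
river: ρ → (11,4,-9)
river: ρ → (-9,14,6)
river: ρ → (6,10,-13)
river: ρ → (-13,16,3)
river: ρ → (3,20,-1)
river: ρ → (-1,20,3)
river: ρ → (3,16,-13)
river: ρ → (-13,10,6)
ρ-cycle length = 12 (tail of 0 descent steps not counted)

12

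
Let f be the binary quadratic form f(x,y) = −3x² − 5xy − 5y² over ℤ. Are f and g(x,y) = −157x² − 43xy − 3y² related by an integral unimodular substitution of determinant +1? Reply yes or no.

D₁ = -35, D₂ = -35
f is negative-definite; reduce −f:
−f: translate: b→-1 (≡5 mod 6), so (3,5,5)→(3,-1,3)
−f: flip: (3,-1,3)→(3,1,3)
−f: reduced (well bottom): (3,1,3) with a≤c, −a<b≤a
flip sign back: reduced form of f is (-3,-1,-3)
g is negative-definite; reduce −g:
−g: flip: (157,43,3)→(3,-43,157)
−g: translate: b→-1 (≡-43 mod 6), so (3,-43,157)→(3,-1,3)
−g: flip: (3,-1,3)→(3,1,3)
−g: reduced (well bottom): (3,1,3) with a≤c, −a<b≤a
flip sign back: reduced form of g is (-3,-1,-3)
reduced forms (-3, -1, -3) vs (-3, -1, -3) ⇒ equivalent

yes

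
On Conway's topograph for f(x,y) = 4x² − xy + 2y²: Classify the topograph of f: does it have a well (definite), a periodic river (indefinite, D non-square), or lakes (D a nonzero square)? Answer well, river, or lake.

D = b²−4ac = (-1)² − 4·4·2 = -31
D < 0 ⇒ definite ⇒ every region one sign ⇒ single well

well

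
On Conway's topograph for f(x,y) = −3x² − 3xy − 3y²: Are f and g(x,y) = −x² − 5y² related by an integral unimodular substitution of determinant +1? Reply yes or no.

D₁ = -27, D₂ = -20
discriminants differ ⇒ not SL₂(ℤ)-equivalent

no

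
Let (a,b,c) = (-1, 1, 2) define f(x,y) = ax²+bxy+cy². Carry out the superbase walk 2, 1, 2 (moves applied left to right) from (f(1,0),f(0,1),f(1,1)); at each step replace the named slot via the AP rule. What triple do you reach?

start (-1,2,2) = (f(1,0),f(0,1),f(1,1))
replace slot 2: 2·((-1)+2) − 2 = 0 → (-1,0,2)
replace slot 1: 2·(0+2) − (-1) = 5 → (5,0,2)
replace slot 2: 2·(5+2) − 0 = 14 → (5,14,2)

5,14,2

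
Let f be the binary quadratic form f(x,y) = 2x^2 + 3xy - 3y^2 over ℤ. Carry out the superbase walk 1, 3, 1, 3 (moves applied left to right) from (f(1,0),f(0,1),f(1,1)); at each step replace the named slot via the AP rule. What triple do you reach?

start (2,-3,2) = (f(1,0),f(0,1),f(1,1))
replace slot 1: 2·((-3)+2) − 2 = -4 → (-4,-3,2)
replace slot 3: 2·((-4)+(-3)) − 2 = -16 → (-4,-3,-16)
replace slot 1: 2·((-3)+(-16)) − (-4) = -34 → (-34,-3,-16)
replace slot 3: 2·((-34)+(-3)) − (-16) = -58 → (-34,-3,-58)

-34,-3,-58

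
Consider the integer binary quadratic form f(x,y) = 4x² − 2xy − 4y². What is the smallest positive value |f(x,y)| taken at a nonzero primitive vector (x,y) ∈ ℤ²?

descent: ρ → (-4,2,4)  [lands on river]
river: ρ → (4,6,-2)
river: ρ → (-2,6,4)
river: ρ → (4,2,-4)
river: ρ → (-4,6,2)
river: ρ → (2,6,-4)
closes: descent 1, river 6
min |a| on river = 2

2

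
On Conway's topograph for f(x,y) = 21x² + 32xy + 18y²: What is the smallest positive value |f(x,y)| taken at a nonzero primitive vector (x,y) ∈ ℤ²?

translate: b→-10 (≡32 mod 42), so (21,32,18)→(21,-10,7)
flip: (21,-10,7)→(7,10,21)
translate: b→-4 (≡10 mod 14), so (7,10,21)→(7,-4,18)
reduced (well bottom): (7,-4,18) with a≤c, −a<b≤a
well minimum = a = 7

7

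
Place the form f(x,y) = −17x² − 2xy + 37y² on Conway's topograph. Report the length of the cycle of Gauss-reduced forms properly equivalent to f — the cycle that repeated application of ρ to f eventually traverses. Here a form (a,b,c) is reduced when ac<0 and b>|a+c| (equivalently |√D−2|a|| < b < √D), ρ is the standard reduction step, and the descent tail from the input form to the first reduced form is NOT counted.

D = 2520, ⌊√D⌋ = 50
descent: ρ → (37,2,-17)
descent: ρ → (-17,32,22)  [lands on river]
river: ρ → (22,12,-27)
river: ρ → (-27,42,7)
river: ρ → (7,42,-27)
river: ρ → (-27,12,22)
river: ρ → (22,32,-17)
river: ρ → (-17,36,18)
river: ρ → (18,36,-17)
ρ-cycle length = 8 (tail of 2 descent steps not counted)

8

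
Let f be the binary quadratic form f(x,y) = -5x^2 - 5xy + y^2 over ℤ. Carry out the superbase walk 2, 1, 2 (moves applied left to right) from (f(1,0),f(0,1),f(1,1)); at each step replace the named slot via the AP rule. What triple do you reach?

start (-5,1,-9) = (f(1,0),f(0,1),f(1,1))
replace slot 2: 2·((-5)+(-9)) − 1 = -29 → (-5,-29,-9)
replace slot 1: 2·((-29)+(-9)) − (-5) = -71 → (-71,-29,-9)
replace slot 2: 2·((-71)+(-9)) − (-29) = -131 → (-71,-131,-9)

-71,-131,-9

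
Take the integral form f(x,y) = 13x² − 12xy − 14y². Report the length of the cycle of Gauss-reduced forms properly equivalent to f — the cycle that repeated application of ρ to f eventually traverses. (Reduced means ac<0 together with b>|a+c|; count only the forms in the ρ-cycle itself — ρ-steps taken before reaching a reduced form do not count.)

D = 872, ⌊√D⌋ = 29
descent: ρ → (-14,12,13)  [lands on river]
river: ρ → (13,14,-13)
river: ρ → (-13,12,14)
river: ρ → (14,16,-11)
river: ρ → (-11,28,2)
river: ρ → (2,28,-11)
river: ρ → (-11,16,14)
river: ρ → (14,12,-13)
river: ρ → (-13,14,13)
river: ρ → (13,12,-14)
river: ρ → (-14,16,11)
river: ρ → (11,28,-2)
river: ρ → (-2,28,11)
river: ρ → (11,16,-14)
ρ-cycle length = 14 (tail of 1 descent step not counted)

14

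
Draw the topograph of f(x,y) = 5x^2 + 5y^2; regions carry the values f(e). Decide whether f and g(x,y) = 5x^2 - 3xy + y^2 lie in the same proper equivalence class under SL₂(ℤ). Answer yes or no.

D₁ = -100, D₂ = -11
discriminants differ ⇒ not SL₂(ℤ)-equivalent

no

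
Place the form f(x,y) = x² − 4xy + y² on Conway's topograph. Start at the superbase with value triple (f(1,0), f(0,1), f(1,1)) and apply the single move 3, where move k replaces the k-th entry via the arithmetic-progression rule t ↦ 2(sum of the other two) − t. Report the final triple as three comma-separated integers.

start (1,1,-2) = (f(1,0),f(0,1),f(1,1))
replace slot 3: 2·(1+1) − (-2) = 6 → (1,1,6)

1,1,6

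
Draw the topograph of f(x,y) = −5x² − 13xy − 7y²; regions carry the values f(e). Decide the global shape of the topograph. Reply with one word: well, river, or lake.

D = b²−4ac = (-13)² − 4·(-5)·(-7) = 29
D > 0 non-square ⇒ indefinite ⇒ periodic river

river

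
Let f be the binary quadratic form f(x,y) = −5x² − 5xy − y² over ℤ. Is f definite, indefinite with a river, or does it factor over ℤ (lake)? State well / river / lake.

D = b²−4ac = (-5)² − 4·(-5)·(-1) = 5
D > 0 non-square ⇒ indefinite ⇒ periodic river

river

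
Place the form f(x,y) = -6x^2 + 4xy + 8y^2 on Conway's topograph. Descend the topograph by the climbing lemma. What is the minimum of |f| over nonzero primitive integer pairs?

river: ρ → (8,12,-2)
river: ρ → (-2,12,8)
river: ρ → (8,4,-6)
river: ρ → (-6,8,6)
river: ρ → (6,4,-8)
river: ρ → (-8,12,2)
river: ρ → (2,12,-8)
river: ρ → (-8,4,6)
river: ρ → (6,8,-6)
river: ρ → (-6,4,8)
closes: descent 0, river 10
min |a| on river = 2

2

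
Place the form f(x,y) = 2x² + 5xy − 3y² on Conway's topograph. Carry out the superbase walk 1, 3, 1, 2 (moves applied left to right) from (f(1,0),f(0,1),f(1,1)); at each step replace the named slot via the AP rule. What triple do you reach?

start (2,-3,4) = (f(1,0),f(0,1),f(1,1))
replace slot 1: 2·((-3)+4) − 2 = 0 → (0,-3,4)
replace slot 3: 2·(0+(-3)) − 4 = -10 → (0,-3,-10)
replace slot 1: 2·((-3)+(-10)) − 0 = -26 → (-26,-3,-10)
replace slot 2: 2·((-26)+(-10)) − (-3) = -69 → (-26,-69,-10)

-26,-69,-10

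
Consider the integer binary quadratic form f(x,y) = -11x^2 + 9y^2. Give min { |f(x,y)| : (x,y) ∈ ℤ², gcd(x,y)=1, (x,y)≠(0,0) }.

descent: ρ → (9,18,-2)  [lands on river]
river: ρ → (-2,18,9)
closes: descent 1, river 2
min |a| on river = 2

2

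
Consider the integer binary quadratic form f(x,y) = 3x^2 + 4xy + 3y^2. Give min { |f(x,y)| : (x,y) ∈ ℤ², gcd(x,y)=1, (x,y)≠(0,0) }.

translate: b→-2 (≡4 mod 6), so (3,4,3)→(3,-2,2)
flip: (3,-2,2)→(2,2,3)
reduced (well bottom): (2,2,3) with a≤c, −a<b≤a
well minimum = a = 2

2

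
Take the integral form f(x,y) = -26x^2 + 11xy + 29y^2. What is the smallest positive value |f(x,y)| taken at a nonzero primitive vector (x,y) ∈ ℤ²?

river: ρ → (29,47,-8)
river: ρ → (-8,49,23)
river: ρ → (23,43,-14)
river: ρ → (-14,41,26)
river: ρ → (26,11,-29)
river: ρ → (-29,47,8)
river: ρ → (8,49,-23)
river: ρ → (-23,43,14)
river: ρ → (14,41,-26)
river: ρ → (-26,11,29)
closes: descent 0, river 10
min |a| on river = 8

8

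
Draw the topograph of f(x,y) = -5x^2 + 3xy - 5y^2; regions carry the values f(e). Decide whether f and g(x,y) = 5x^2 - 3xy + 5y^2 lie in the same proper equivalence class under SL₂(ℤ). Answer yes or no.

D₁ = -91, D₂ = -91
f is negative-definite; reduce −f:
−f: flip: (5,-3,5)→(5,3,5)
−f: reduced (well bottom): (5,3,5) with a≤c, −a<b≤a
flip sign back: reduced form of f is (-5,-3,-5)
g: flip: (5,-3,5)→(5,3,5)
g: reduced (well bottom): (5,3,5) with a≤c, −a<b≤a
reduced forms (-5, -3, -5) vs (5, 3, 5) ⇒ inequivalent

no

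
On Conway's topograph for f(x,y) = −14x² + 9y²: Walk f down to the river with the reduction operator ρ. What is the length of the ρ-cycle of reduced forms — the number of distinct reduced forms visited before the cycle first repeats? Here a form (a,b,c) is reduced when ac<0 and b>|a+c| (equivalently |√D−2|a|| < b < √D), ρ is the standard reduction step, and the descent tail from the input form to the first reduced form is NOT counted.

D = 504, ⌊√D⌋ = 22
descent: ρ → (9,18,-5)  [lands on river]
river: ρ → (-5,22,1)
river: ρ → (1,22,-5)
river: ρ → (-5,18,9)
ρ-cycle length = 4 (tail of 1 descent step not counted)

4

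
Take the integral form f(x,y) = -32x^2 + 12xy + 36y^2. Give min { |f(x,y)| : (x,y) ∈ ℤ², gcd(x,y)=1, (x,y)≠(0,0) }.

river: ρ → (36,60,-8)
river: ρ → (-8,68,4)
river: ρ → (4,68,-8)
river: ρ → (-8,60,36)
river: ρ → (36,12,-32)
river: ρ → (-32,52,16)
river: ρ → (16,44,-44)
river: ρ → (-44,44,16)
river: ρ → (16,52,-32)
river: ρ → (-32,12,36)
closes: descent 0, river 10
min |a| on river = 4

4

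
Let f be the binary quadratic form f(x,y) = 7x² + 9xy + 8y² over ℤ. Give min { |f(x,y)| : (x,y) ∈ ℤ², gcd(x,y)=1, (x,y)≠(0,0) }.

translate: b→-5 (≡9 mod 14), so (7,9,8)→(7,-5,6)
flip: (7,-5,6)→(6,5,7)
reduced (well bottom): (6,5,7) with a≤c, −a<b≤a
well minimum = a = 6

6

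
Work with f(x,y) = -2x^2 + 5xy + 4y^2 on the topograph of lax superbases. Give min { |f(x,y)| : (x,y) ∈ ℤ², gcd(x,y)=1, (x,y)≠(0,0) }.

river: ρ → (4,3,-3)
river: ρ → (-3,3,4)
river: ρ → (4,5,-2)
river: ρ → (-2,7,1)
river: ρ → (1,7,-2)
river: ρ → (-2,5,4)
closes: descent 0, river 6
min |a| on river = 1

1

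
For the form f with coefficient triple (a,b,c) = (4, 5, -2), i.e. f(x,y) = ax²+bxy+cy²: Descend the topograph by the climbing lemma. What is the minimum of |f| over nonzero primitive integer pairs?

river: ρ → (-2,7,1)
river: ρ → (1,7,-2)
river: ρ → (-2,5,4)
river: ρ → (4,3,-3)
river: ρ → (-3,3,4)
river: ρ → (4,5,-2)
closes: descent 0, river 6
min |a| on river = 1

1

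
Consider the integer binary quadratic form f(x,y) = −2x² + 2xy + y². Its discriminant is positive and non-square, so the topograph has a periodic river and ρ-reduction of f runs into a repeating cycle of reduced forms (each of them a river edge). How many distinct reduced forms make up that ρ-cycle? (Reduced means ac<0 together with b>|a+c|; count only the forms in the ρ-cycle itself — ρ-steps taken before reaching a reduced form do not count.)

D = 12, ⌊√D⌋ = 3
river: ρ → (1,2,-2)
river: ρ → (-2,2,1)
ρ-cycle length = 2 (tail of 0 descent steps not counted)

2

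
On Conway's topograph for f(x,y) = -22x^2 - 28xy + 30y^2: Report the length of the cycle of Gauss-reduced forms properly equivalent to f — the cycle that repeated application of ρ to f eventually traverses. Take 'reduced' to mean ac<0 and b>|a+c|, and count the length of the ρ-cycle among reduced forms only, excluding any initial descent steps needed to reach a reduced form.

D = 3424, ⌊√D⌋ = 58
descent: ρ → (30,28,-22)  [lands on river]
river: ρ → (-22,16,36)
river: ρ → (36,56,-2)
river: ρ → (-2,56,36)
river: ρ → (36,16,-22)
river: ρ → (-22,28,30)
river: ρ → (30,32,-20)
river: ρ → (-20,48,14)
river: ρ → (14,36,-38)
river: ρ → (-38,40,12)
river: ρ → (12,56,-6)
river: ρ → (-6,52,30)
river: ρ → (30,8,-28)
river: ρ → (-28,48,10)
river: ρ → (10,52,-18)
river: ρ → (-18,56,4)
river: ρ → (4,56,-18)
river: ρ → (-18,52,10)
river: ρ → (10,48,-28)
river: ρ → (-28,8,30)
river: ρ → (30,52,-6)
river: ρ → (-6,56,12)
river: ρ → (12,40,-38)
river: ρ → (-38,36,14)
river: ρ → (14,48,-20)
river: ρ → (-20,32,30)
ρ-cycle length = 26 (tail of 1 descent step not counted)

26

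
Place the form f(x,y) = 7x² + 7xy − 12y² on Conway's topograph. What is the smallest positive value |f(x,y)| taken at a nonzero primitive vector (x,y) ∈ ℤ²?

river: ρ → (-12,17,2)
river: ρ → (2,19,-3)
river: ρ → (-3,17,8)
river: ρ → (8,15,-5)
river: ρ → (-5,15,8)
river: ρ → (8,17,-3)
river: ρ → (-3,19,2)
river: ρ → (2,17,-12)
river: ρ → (-12,7,7)
river: ρ → (7,7,-12)
closes: descent 0, river 10
min |a| on river = 2

2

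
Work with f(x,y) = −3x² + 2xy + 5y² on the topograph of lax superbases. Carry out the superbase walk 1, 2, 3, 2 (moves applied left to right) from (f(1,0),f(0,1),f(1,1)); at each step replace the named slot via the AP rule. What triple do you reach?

start (-3,5,4) = (f(1,0),f(0,1),f(1,1))
replace slot 1: 2·(5+4) − (-3) = 21 → (21,5,4)
replace slot 2: 2·(21+4) − 5 = 45 → (21,45,4)
replace slot 3: 2·(21+45) − 4 = 128 → (21,45,128)
replace slot 2: 2·(21+128) − 45 = 253 → (21,253,128)

21,253,128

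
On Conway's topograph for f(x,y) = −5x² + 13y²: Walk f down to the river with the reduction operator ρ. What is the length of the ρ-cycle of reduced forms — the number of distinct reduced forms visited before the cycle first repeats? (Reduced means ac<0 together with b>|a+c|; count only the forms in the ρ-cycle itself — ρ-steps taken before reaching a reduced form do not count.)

D = 260, ⌊√D⌋ = 16
descent: ρ → (13,0,-5)
descent: ρ → (-5,10,8)  [lands on river]
river: ρ → (8,6,-7)
river: ρ → (-7,8,7)
river: ρ → (7,6,-8)
river: ρ → (-8,10,5)
river: ρ → (5,10,-8)
river: ρ → (-8,6,7)
river: ρ → (7,8,-7)
river: ρ → (-7,6,8)
river: ρ → (8,10,-5)
ρ-cycle length = 10 (tail of 2 descent steps not counted)

10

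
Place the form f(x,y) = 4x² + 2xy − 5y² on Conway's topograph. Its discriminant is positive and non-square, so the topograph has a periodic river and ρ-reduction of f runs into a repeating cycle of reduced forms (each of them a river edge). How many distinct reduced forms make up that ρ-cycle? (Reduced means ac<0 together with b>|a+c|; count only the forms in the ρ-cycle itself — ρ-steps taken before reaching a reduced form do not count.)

D = 84, ⌊√D⌋ = 9
river: ρ → (-5,8,1)
river: ρ → (1,8,-5)
river: ρ → (-5,2,4)
river: ρ → (4,6,-3)
river: ρ → (-3,6,4)
river: ρ → (4,2,-5)
ρ-cycle length = 6 (tail of 0 descent steps not counted)

6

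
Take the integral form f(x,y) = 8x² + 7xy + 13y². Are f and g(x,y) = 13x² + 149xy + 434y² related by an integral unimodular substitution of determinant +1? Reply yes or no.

D₁ = -367, D₂ = -367
f: reduced (well bottom): (8,7,13) with a≤c, −a<b≤a
g: translate: b→-7 (≡149 mod 26), so (13,149,434)→(13,-7,8)
g: flip: (13,-7,8)→(8,7,13)
g: reduced (well bottom): (8,7,13) with a≤c, −a<b≤a
reduced forms (8, 7, 13) vs (8, 7, 13) ⇒ equivalent

yes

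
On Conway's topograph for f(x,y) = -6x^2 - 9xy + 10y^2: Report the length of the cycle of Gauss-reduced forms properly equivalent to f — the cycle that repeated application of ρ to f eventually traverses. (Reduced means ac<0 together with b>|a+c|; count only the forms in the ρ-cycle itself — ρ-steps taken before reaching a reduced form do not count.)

D = 321, ⌊√D⌋ = 17
descent: ρ → (10,9,-6)  [lands on river]
river: ρ → (-6,15,4)
river: ρ → (4,17,-2)
river: ρ → (-2,15,12)
river: ρ → (12,9,-5)
river: ρ → (-5,11,10)
ρ-cycle length = 6 (tail of 1 descent step not counted)

6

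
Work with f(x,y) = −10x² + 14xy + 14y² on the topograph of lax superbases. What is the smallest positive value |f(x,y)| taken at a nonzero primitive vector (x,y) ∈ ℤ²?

river: ρ → (14,14,-10)
river: ρ → (-10,26,2)
river: ρ → (2,26,-10)
river: ρ → (-10,14,14)
closes: descent 0, river 4
min |a| on river = 2

2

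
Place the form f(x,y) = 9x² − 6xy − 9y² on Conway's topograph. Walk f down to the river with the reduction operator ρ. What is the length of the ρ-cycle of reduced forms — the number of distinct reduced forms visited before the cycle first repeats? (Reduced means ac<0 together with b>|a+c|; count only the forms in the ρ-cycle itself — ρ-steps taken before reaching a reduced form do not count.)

D = 360, ⌊√D⌋ = 18
descent: ρ → (-9,6,9)  [lands on river]
river: ρ → (9,12,-6)
river: ρ → (-6,12,9)
river: ρ → (9,6,-9)
river: ρ → (-9,12,6)
river: ρ → (6,12,-9)
ρ-cycle length = 6 (tail of 1 descent step not counted)

6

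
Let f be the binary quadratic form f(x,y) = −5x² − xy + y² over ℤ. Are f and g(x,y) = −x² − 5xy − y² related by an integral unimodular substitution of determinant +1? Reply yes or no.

D₁ = 21, D₂ = 21
river cycle of f (length 2): (1, 3, -3), (-3, 3, 1)
river cycle of g (length 2): (-1, 3, 3), (3, 3, -1)
cycles differ ⇒ inequivalent

no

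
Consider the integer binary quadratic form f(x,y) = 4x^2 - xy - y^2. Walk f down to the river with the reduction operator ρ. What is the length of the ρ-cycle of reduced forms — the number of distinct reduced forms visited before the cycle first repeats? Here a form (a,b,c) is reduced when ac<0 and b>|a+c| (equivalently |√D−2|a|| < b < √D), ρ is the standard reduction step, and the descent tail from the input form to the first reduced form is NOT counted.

D = 17, ⌊√D⌋ = 4
descent: ρ → (-1,3,2)  [lands on river]
river: ρ → (2,1,-2)
river: ρ → (-2,3,1)
river: ρ → (1,3,-2)
river: ρ → (-2,1,2)
river: ρ → (2,3,-1)
ρ-cycle length = 6 (tail of 1 descent step not counted)

6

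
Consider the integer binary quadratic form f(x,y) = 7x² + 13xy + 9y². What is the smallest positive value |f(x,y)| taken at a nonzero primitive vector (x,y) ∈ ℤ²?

translate: b→-1 (≡13 mod 14), so (7,13,9)→(7,-1,3)
flip: (7,-1,3)→(3,1,7)
reduced (well bottom): (3,1,7) with a≤c, −a<b≤a
well minimum = a = 3

3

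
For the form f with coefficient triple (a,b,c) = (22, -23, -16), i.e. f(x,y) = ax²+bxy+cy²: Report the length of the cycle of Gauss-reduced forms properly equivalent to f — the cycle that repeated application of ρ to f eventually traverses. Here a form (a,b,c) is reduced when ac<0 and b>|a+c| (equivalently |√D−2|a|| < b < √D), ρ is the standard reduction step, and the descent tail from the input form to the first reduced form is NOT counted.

D = 1937, ⌊√D⌋ = 44
descent: ρ → (-16,23,22)  [lands on river]
river: ρ → (22,21,-17)
river: ρ → (-17,13,26)
river: ρ → (26,39,-4)
river: ρ → (-4,41,16)
river: ρ → (16,23,-22)
river: ρ → (-22,21,17)
river: ρ → (17,13,-26)
river: ρ → (-26,39,4)
river: ρ → (4,41,-16)
ρ-cycle length = 10 (tail of 1 descent step not counted)

10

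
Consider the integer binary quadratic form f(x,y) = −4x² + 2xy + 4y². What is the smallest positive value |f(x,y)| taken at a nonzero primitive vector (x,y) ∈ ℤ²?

river: ρ → (4,6,-2)
river: ρ → (-2,6,4)
river: ρ → (4,2,-4)
river: ρ → (-4,6,2)
river: ρ → (2,6,-4)
river: ρ → (-4,2,4)
closes: descent 0, river 6
min |a| on river = 2

2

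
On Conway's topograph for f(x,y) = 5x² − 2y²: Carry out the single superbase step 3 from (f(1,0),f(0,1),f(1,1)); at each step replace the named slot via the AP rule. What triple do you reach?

start (5,-2,3) = (f(1,0),f(0,1),f(1,1))
replace slot 3: 2·(5+(-2)) − 3 = 3 → (5,-2,3)

5,-2,3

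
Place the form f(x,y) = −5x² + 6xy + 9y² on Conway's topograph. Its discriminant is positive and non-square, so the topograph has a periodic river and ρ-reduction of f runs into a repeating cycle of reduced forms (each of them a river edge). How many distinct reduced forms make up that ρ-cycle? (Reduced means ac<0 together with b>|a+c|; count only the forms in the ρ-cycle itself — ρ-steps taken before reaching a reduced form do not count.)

D = 216, ⌊√D⌋ = 14
river: ρ → (9,12,-2)
river: ρ → (-2,12,9)
river: ρ → (9,6,-5)
river: ρ → (-5,14,1)
river: ρ → (1,14,-5)
river: ρ → (-5,6,9)
ρ-cycle length = 6 (tail of 0 descent steps not counted)

6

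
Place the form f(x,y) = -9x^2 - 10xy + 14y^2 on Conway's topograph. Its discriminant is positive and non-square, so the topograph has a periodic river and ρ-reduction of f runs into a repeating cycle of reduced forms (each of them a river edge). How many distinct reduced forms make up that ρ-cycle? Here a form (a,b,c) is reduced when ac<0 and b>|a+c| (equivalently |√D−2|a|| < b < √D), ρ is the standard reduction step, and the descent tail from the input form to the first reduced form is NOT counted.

D = 604, ⌊√D⌋ = 24
descent: ρ → (14,10,-9)  [lands on river]
river: ρ → (-9,8,15)
river: ρ → (15,22,-2)
river: ρ → (-2,22,15)
river: ρ → (15,8,-9)
river: ρ → (-9,10,14)
river: ρ → (14,18,-5)
river: ρ → (-5,22,6)
river: ρ → (6,14,-17)
river: ρ → (-17,20,3)
river: ρ → (3,22,-10)
river: ρ → (-10,18,7)
river: ρ → (7,24,-1)
river: ρ → (-1,24,7)
river: ρ → (7,18,-10)
river: ρ → (-10,22,3)
river: ρ → (3,20,-17)
river: ρ → (-17,14,6)
river: ρ → (6,22,-5)
river: ρ → (-5,18,14)
ρ-cycle length = 20 (tail of 1 descent step not counted)

20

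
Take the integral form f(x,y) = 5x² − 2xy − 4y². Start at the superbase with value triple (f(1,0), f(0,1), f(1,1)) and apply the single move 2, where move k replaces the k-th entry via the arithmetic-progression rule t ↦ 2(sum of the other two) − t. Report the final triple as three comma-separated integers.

start (5,-4,-1) = (f(1,0),f(0,1),f(1,1))
replace slot 2: 2·(5+(-1)) − (-4) = 12 → (5,12,-1)

5,12,-1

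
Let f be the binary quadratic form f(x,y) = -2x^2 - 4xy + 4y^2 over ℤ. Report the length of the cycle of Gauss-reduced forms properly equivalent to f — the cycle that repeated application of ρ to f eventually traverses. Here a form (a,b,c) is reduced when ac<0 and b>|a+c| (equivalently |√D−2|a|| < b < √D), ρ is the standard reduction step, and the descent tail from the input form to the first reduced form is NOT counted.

D = 48, ⌊√D⌋ = 6
descent: ρ → (4,4,-2)  [lands on river]
river: ρ → (-2,4,4)
ρ-cycle length = 2 (tail of 1 descent step not counted)

2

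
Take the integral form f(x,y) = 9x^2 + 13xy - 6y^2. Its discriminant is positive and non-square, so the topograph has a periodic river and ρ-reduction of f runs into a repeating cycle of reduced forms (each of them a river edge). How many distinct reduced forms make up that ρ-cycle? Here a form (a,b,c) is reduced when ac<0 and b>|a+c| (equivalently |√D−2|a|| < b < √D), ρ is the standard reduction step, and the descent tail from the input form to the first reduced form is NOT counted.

D = 385, ⌊√D⌋ = 19
river: ρ → (-6,11,11)
river: ρ → (11,11,-6)
river: ρ → (-6,13,9)
river: ρ → (9,5,-10)
river: ρ → (-10,15,4)
river: ρ → (4,17,-6)
river: ρ → (-6,19,1)
river: ρ → (1,19,-6)
river: ρ → (-6,17,4)
river: ρ → (4,15,-10)
river: ρ → (-10,5,9)
river: ρ → (9,13,-6)
ρ-cycle length = 12 (tail of 0 descent steps not counted)

12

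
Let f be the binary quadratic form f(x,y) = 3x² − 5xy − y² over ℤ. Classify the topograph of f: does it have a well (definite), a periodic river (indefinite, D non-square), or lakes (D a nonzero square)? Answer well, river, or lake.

D = b²−4ac = (-5)² − 4·3·(-1) = 37
D > 0 non-square ⇒ indefinite ⇒ periodic river

river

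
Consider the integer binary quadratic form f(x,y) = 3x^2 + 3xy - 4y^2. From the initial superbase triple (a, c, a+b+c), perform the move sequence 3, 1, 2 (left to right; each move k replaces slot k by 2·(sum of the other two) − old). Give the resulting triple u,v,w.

start (3,-4,2) = (f(1,0),f(0,1),f(1,1))
replace slot 3: 2·(3+(-4)) − 2 = -4 → (3,-4,-4)
replace slot 1: 2·((-4)+(-4)) − 3 = -19 → (-19,-4,-4)
replace slot 2: 2·((-19)+(-4)) − (-4) = -42 → (-19,-42,-4)

-19,-42,-4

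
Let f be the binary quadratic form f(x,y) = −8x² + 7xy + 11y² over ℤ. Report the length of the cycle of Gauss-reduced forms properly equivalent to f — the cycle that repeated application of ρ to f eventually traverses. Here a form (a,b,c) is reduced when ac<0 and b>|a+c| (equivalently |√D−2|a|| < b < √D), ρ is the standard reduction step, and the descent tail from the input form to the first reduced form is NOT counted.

D = 401, ⌊√D⌋ = 20
river: ρ → (11,15,-4)
river: ρ → (-4,17,7)
river: ρ → (7,11,-10)
river: ρ → (-10,9,8)
river: ρ → (8,7,-11)
river: ρ → (-11,15,4)
river: ρ → (4,17,-7)
river: ρ → (-7,11,10)
river: ρ → (10,9,-8)
river: ρ → (-8,7,11)
ρ-cycle length = 10 (tail of 0 descent steps not counted)

10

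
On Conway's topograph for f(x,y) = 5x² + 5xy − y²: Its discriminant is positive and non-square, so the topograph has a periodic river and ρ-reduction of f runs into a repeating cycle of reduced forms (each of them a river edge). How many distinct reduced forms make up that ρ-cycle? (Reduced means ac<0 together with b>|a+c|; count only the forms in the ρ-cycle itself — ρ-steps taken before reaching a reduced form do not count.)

D = 45, ⌊√D⌋ = 6
river: ρ → (-1,5,5)
river: ρ → (5,5,-1)
ρ-cycle length = 2 (tail of 0 descent steps not counted)

2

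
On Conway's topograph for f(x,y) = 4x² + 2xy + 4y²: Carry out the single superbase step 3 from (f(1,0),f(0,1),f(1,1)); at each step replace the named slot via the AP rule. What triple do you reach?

start (4,4,10) = (f(1,0),f(0,1),f(1,1))
replace slot 3: 2·(4+4) − 10 = 6 → (4,4,6)

4,4,6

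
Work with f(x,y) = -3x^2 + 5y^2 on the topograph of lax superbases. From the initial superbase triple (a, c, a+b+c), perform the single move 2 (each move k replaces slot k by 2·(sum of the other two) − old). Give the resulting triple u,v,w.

start (-3,5,2) = (f(1,0),f(0,1),f(1,1))
replace slot 2: 2·((-3)+2) − 5 = -7 → (-3,-7,2)

-3,-7,2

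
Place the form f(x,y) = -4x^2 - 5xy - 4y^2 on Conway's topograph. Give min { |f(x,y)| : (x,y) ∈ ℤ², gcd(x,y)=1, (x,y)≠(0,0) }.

translate: b→-3 (≡5 mod 8), so (4,5,4)→(4,-3,3)
flip: (4,-3,3)→(3,3,4)
reduced (well bottom): (3,3,4) with a≤c, −a<b≤a
well minimum |f| = |-3| = 3 (negative-definite)

3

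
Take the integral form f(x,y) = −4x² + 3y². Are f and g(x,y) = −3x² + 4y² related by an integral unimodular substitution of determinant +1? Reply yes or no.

D₁ = 48, D₂ = 48
river cycle of f (length 2): (3, 6, -1), (-1, 6, 3)
river cycle of g (length 2): (-3, 6, 1), (1, 6, -3)
cycles differ ⇒ inequivalent

no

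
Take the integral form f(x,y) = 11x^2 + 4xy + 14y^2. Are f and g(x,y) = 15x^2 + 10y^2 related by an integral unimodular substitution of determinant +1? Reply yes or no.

D₁ = -600, D₂ = -600
f: reduced (well bottom): (11,4,14) with a≤c, −a<b≤a
g: flip: (15,0,10)→(10,0,15)
g: reduced (well bottom): (10,0,15) with a≤c, −a<b≤a
reduced forms (11, 4, 14) vs (10, 0, 15) ⇒ inequivalent

no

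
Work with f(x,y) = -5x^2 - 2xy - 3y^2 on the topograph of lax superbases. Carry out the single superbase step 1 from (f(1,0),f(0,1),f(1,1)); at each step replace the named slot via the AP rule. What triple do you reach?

start (-5,-3,-10) = (f(1,0),f(0,1),f(1,1))
replace slot 1: 2·((-3)+(-10)) − (-5) = -21 → (-21,-3,-10)

-21,-3,-10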